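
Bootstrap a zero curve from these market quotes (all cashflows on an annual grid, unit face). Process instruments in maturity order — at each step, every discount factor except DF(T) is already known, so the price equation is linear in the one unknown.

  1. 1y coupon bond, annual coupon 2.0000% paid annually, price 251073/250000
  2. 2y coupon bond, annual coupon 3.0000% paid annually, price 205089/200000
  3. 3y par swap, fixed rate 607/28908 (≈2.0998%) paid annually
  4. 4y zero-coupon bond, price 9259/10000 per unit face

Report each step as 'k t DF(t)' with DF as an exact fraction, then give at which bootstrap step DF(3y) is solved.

step 1 [1y] bond c/1=1/50: DF=(251073/250000 − 1/50·(0))/(1+1/50) = 4923/5000 ≈ 0.984600
step 2 [2y] bond c/1=3/100: DF=(205089/200000 − 3/100·(0.984600))/(1+3/100) = 9669/10000 ≈ 0.966900
step 3 [3y] swap r/1=607/28908: DF=(1 − 607/28908·(0.984600+0.966900))/(1+607/28908) = 9393/10000 ≈ 0.939300
step 4 [4y] zero: DF = P = 9259/10000 ≈ 0.925900

1 1 4923/5000
2 2 9669/10000
3 3 9393/10000
4 4 9259/10000
DF(3y) is solved at step 3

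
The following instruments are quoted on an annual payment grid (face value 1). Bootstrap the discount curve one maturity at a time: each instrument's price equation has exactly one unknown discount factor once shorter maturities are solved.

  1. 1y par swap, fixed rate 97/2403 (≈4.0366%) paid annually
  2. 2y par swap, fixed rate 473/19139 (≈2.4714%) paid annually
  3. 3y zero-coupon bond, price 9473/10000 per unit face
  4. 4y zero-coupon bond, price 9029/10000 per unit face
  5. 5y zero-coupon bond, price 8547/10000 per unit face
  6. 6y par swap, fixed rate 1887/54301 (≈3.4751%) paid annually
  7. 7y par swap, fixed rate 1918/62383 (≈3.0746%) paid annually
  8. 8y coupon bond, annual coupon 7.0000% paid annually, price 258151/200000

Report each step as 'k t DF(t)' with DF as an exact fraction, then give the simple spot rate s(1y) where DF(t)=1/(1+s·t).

1 1 2403/2500
2 2 9527/10000
3 3 9473/10000
4 4 9029/10000
5 5 8547/10000
6 6 8113/10000
7 7 4041/5000
8 8 3991/5000
s(1y) = (1/(2403/2500) − 1)/(1) = 97/2403 ≈ 4.0366%

step 1 [1y] swap r/1=97/2403: DF=(1 − 97/2403·(0))/(1+97/2403) = 2403/2500 ≈ 0.961200
step 2 [2y] swap r/1=473/19139: DF=(1 − 473/19139·(0.961200))/(1+473/19139) = 9527/10000 ≈ 0.952700
step 3 [3y] zero: DF = P = 9473/10000 ≈ 0.947300
step 4 [4y] zero: DF = P = 9029/10000 ≈ 0.902900
step 5 [5y] zero: DF = P = 8547/10000 ≈ 0.854700
step 6 [6y] swap r/1=1887/54301: DF=(1 − 1887/54301·(0.961200+0.952700+0.947300+0.902900+0.854700))/(1+1887/54301) = 8113/10000 ≈ 0.811300
step 7 [7y] swap r/1=1918/62383: DF=(1 − 1918/62383·(0.961200+0.952700+0.947300+0.902900+0.854700+0.811300))/(1+1918/62383) = 4041/5000 ≈ 0.808200
step 8 [8y] bond c/1=7/100: DF=(258151/200000 − 7/100·(0.961200+0.952700+0.947300+0.902900+0.854700+0.811300+0.808200))/(1+7/100) = 3991/5000 ≈ 0.798200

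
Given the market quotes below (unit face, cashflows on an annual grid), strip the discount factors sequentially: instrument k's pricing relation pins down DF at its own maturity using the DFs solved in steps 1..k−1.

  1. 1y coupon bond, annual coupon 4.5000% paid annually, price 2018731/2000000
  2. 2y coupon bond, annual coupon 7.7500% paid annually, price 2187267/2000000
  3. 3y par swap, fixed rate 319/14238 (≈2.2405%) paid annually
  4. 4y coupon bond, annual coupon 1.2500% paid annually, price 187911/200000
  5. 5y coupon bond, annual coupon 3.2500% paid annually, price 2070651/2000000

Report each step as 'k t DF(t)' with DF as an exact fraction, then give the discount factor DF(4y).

1 1 9659/10000
2 2 1891/2000
3 3 4681/5000
4 4 558/625
5 5 177/200
DF(4y) = 558/625 ≈ 0.892800

step 1 [1y] bond c/1=9/200: DF=(2018731/2000000 − 9/200·(0))/(1+9/200) = 9659/10000 ≈ 0.965900
step 2 [2y] bond c/1=31/400: DF=(2187267/2000000 − 31/400·(0.965900))/(1+31/400) = 1891/2000 ≈ 0.945500
step 3 [3y] swap r/1=319/14238: DF=(1 − 319/14238·(0.965900+0.945500))/(1+319/14238) = 4681/5000 ≈ 0.936200
step 4 [4y] bond c/1=1/80: DF=(187911/200000 − 1/80·(0.965900+0.945500+0.936200))/(1+1/80) = 558/625 ≈ 0.892800
step 5 [5y] bond c/1=13/400: DF=(2070651/2000000 − 13/400·(0.965900+0.945500+0.936200+0.892800))/(1+13/400) = 177/200 ≈ 0.885000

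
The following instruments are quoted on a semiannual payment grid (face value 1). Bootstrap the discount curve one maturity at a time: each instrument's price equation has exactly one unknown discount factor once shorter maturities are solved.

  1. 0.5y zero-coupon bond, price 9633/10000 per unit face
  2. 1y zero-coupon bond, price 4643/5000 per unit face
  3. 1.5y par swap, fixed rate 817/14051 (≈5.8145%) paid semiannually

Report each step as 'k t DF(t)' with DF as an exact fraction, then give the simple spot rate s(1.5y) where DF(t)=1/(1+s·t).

step 1 [0.5y] zero: DF = P = 9633/10000 ≈ 0.963300
step 2 [1y] zero: DF = P = 4643/5000 ≈ 0.928600
step 3 [1.5y] swap r/2=817/28102: DF=(1 − 817/28102·(0.963300+0.928600))/(1+817/28102) = 9183/10000 ≈ 0.918300

1 1/2 9633/10000
2 1 4643/5000
3 3/2 9183/10000
s(1.5y) = (1/(9183/10000) − 1)/(3/2) = 1634/27549 ≈ 5.9312%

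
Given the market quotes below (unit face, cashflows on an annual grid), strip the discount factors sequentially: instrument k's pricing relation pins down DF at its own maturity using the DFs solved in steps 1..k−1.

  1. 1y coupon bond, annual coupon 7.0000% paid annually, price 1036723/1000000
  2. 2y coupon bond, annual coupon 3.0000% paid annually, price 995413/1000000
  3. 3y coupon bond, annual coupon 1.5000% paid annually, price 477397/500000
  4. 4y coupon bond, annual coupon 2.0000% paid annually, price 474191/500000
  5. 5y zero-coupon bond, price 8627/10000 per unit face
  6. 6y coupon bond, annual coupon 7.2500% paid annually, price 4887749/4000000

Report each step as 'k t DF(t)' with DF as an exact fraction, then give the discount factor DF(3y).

1 1 9689/10000
2 2 4691/5000
3 3 73/80
4 4 1749/2000
5 5 8627/10000
6 6 8313/10000
DF(3y) = 73/80 ≈ 0.912500

step 1 [1y] bond c/1=7/100: DF=(1036723/1000000 − 7/100·(0))/(1+7/100) = 9689/10000 ≈ 0.968900
step 2 [2y] bond c/1=3/100: DF=(995413/1000000 − 3/100·(0.968900))/(1+3/100) = 4691/5000 ≈ 0.938200
step 3 [3y] bond c/1=3/200: DF=(477397/500000 − 3/200·(0.968900+0.938200))/(1+3/200) = 73/80 ≈ 0.912500
step 4 [4y] bond c/1=1/50: DF=(474191/500000 − 1/50·(0.968900+0.938200+0.912500))/(1+1/50) = 1749/2000 ≈ 0.874500
step 5 [5y] zero: DF = P = 8627/10000 ≈ 0.862700
step 6 [6y] bond c/1=29/400: DF=(4887749/4000000 − 29/400·(0.968900+0.938200+0.912500+0.874500+0.862700))/(1+29/400) = 8313/10000 ≈ 0.831300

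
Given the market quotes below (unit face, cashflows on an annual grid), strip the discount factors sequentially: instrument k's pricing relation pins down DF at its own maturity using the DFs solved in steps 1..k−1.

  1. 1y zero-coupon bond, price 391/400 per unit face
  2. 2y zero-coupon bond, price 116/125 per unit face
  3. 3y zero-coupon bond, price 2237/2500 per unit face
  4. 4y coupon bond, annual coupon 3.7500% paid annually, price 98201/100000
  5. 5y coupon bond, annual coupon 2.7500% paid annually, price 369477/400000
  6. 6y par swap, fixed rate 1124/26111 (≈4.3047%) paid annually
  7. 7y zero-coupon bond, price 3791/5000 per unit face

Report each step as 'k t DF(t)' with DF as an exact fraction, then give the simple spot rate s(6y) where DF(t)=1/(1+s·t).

step 1 [1y] zero: DF = P = 391/400 ≈ 0.977500
step 2 [2y] zero: DF = P = 116/125 ≈ 0.928000
step 3 [3y] zero: DF = P = 2237/2500 ≈ 0.894800
step 4 [4y] bond c/1=3/80: DF=(98201/100000 − 3/80·(0.977500+0.928000+0.894800))/(1+3/80) = 8453/10000 ≈ 0.845300
step 5 [5y] bond c/1=11/400: DF=(369477/400000 − 11/400·(0.977500+0.928000+0.894800+0.845300))/(1+11/400) = 4007/5000 ≈ 0.801400
step 6 [6y] swap r/1=1124/26111: DF=(1 − 1124/26111·(0.977500+0.928000+0.894800+0.845300+0.801400))/(1+1124/26111) = 969/1250 ≈ 0.775200
step 7 [7y] zero: DF = P = 3791/5000 ≈ 0.758200

1 1 391/400
2 2 116/125
3 3 2237/2500
4 4 8453/10000
5 5 4007/5000
6 6 969/1250
7 7 3791/5000
s(6y) = (1/(969/1250) − 1)/(6) = 281/5814 ≈ 4.8332%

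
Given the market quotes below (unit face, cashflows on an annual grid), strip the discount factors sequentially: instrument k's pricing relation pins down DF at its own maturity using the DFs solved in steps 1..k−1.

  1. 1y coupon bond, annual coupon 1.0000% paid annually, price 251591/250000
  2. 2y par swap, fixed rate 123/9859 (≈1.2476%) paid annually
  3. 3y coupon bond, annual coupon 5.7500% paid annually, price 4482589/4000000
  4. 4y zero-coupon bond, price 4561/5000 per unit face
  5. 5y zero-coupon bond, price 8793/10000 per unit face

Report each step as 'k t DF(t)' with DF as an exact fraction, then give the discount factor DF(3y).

1 1 2491/2500
2 2 4877/5000
3 3 381/400
4 4 4561/5000
5 5 8793/10000
DF(3y) = 381/400 ≈ 0.952500

step 1 [1y] bond c/1=1/100: DF=(251591/250000 − 1/100·(0))/(1+1/100) = 2491/2500 ≈ 0.996400
step 2 [2y] swap r/1=123/9859: DF=(1 − 123/9859·(0.996400))/(1+123/9859) = 4877/5000 ≈ 0.975400
step 3 [3y] bond c/1=23/400: DF=(4482589/4000000 − 23/400·(0.996400+0.975400))/(1+23/400) = 381/400 ≈ 0.952500
step 4 [4y] zero: DF = P = 4561/5000 ≈ 0.912200
step 5 [5y] zero: DF = P = 8793/10000 ≈ 0.879300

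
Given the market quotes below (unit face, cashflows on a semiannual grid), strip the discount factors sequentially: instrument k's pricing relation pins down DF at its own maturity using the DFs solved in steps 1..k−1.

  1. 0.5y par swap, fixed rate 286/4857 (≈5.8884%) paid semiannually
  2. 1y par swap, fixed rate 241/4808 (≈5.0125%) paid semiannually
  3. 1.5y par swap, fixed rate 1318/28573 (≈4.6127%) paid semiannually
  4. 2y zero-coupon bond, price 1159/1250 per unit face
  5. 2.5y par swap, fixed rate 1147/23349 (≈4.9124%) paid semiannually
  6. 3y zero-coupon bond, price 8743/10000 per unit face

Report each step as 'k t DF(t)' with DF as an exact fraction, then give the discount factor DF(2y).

1 1/2 4857/5000
2 1 4759/5000
3 3/2 9341/10000
4 2 1159/1250
5 5/2 8853/10000
6 3 8743/10000
DF(2y) = 1159/1250 ≈ 0.927200

step 1 [0.5y] swap r/2=143/4857: DF=(1 − 143/4857·(0))/(1+143/4857) = 4857/5000 ≈ 0.971400
step 2 [1y] swap r/2=241/9616: DF=(1 − 241/9616·(0.971400))/(1+241/9616) = 4759/5000 ≈ 0.951800
step 3 [1.5y] swap r/2=659/28573: DF=(1 − 659/28573·(0.971400+0.951800))/(1+659/28573) = 9341/10000 ≈ 0.934100
step 4 [2y] zero: DF = P = 1159/1250 ≈ 0.927200
step 5 [2.5y] swap r/2=1147/46698: DF=(1 − 1147/46698·(0.971400+0.951800+0.934100+0.927200))/(1+1147/46698) = 8853/10000 ≈ 0.885300
step 6 [3y] zero: DF = P = 8743/10000 ≈ 0.874300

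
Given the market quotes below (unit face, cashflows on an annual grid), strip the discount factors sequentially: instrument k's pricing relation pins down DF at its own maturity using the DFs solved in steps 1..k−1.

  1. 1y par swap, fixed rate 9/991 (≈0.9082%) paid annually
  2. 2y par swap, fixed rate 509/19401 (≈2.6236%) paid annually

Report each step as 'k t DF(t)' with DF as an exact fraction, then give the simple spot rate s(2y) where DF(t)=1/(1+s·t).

1 1 991/1000
2 2 9491/10000
s(2y) = (1/(9491/10000) − 1)/(2) = 509/18982 ≈ 2.6815%

step 1 [1y] swap r/1=9/991: DF=(1 − 9/991·(0))/(1+9/991) = 991/1000 ≈ 0.991000
step 2 [2y] swap r/1=509/19401: DF=(1 − 509/19401·(0.991000))/(1+509/19401) = 9491/10000 ≈ 0.949100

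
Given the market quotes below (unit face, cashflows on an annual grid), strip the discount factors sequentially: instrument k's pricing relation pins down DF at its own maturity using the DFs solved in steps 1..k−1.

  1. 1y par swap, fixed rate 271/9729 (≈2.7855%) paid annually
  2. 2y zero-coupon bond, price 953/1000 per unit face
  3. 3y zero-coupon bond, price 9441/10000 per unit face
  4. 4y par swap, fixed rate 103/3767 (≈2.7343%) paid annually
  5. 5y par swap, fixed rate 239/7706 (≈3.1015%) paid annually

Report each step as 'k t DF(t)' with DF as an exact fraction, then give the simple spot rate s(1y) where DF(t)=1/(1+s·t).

step 1 [1y] swap r/1=271/9729: DF=(1 − 271/9729·(0))/(1+271/9729) = 9729/10000 ≈ 0.972900
step 2 [2y] zero: DF = P = 953/1000 ≈ 0.953000
step 3 [3y] zero: DF = P = 9441/10000 ≈ 0.944100
step 4 [4y] swap r/1=103/3767: DF=(1 − 103/3767·(0.972900+0.953000+0.944100))/(1+103/3767) = 897/1000 ≈ 0.897000
step 5 [5y] swap r/1=239/7706: DF=(1 − 239/7706·(0.972900+0.953000+0.944100+0.897000))/(1+239/7706) = 4283/5000 ≈ 0.856600

1 1 9729/10000
2 2 953/1000
3 3 9441/10000
4 4 897/1000
5 5 4283/5000
s(1y) = (1/(9729/10000) − 1)/(1) = 271/9729 ≈ 2.7855%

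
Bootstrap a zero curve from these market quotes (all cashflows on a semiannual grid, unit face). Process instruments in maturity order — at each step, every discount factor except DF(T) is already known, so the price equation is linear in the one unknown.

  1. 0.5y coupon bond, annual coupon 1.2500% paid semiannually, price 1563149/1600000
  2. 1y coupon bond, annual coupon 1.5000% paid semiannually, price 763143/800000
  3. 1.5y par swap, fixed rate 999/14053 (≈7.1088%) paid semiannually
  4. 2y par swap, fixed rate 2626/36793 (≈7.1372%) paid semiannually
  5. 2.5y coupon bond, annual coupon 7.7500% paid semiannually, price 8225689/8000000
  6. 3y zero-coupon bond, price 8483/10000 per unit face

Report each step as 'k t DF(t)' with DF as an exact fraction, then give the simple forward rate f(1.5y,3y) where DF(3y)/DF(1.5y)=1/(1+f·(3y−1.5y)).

step 1 [0.5y] bond c/2=1/160: DF=(1563149/1600000 − 1/160·(0))/(1+1/160) = 9709/10000 ≈ 0.970900
step 2 [1y] bond c/2=3/400: DF=(763143/800000 − 3/400·(0.970900))/(1+3/400) = 2349/2500 ≈ 0.939600
step 3 [1.5y] swap r/2=999/28106: DF=(1 − 999/28106·(0.970900+0.939600))/(1+999/28106) = 9001/10000 ≈ 0.900100
step 4 [2y] swap r/2=1313/36793: DF=(1 − 1313/36793·(0.970900+0.939600+0.900100))/(1+1313/36793) = 8687/10000 ≈ 0.868700
step 5 [2.5y] bond c/2=31/800: DF=(8225689/8000000 − 31/800·(0.970900+0.939600+0.900100+0.868700))/(1+31/800) = 4263/5000 ≈ 0.852600
step 6 [3y] zero: DF = P = 8483/10000 ≈ 0.848300

1 1/2 9709/10000
2 1 2349/2500
3 3/2 9001/10000
4 2 8687/10000
5 5/2 4263/5000
6 3 8483/10000
f(1.5y,3y) = ((9001/10000)/(8483/10000) − 1)/(3/2) = 1036/25449 ≈ 4.0709%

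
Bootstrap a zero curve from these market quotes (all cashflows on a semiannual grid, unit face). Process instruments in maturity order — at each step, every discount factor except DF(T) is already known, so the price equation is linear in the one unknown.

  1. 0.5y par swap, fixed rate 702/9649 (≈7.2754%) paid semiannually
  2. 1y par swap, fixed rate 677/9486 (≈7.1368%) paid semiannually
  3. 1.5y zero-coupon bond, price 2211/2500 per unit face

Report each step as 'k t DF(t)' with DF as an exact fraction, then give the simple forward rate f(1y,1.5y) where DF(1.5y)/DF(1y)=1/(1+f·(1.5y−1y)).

1 1/2 9649/10000
2 1 9323/10000
3 3/2 2211/2500
f(1y,1.5y) = ((9323/10000)/(2211/2500) − 1)/(1/2) = 479/4422 ≈ 10.8322%

step 1 [0.5y] swap r/2=351/9649: DF=(1 − 351/9649·(0))/(1+351/9649) = 9649/10000 ≈ 0.964900
step 2 [1y] swap r/2=677/18972: DF=(1 − 677/18972·(0.964900))/(1+677/18972) = 9323/10000 ≈ 0.932300
step 3 [1.5y] zero: DF = P = 2211/2500 ≈ 0.884400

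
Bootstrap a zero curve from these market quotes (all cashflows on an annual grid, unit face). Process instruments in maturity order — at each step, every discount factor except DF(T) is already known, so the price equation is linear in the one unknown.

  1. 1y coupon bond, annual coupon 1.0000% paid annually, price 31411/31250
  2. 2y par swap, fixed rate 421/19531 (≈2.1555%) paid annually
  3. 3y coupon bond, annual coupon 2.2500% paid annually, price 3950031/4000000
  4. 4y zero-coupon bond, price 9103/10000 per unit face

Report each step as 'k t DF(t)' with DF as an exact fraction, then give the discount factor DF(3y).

step 1 [1y] bond c/1=1/100: DF=(31411/31250 − 1/100·(0))/(1+1/100) = 622/625 ≈ 0.995200
step 2 [2y] swap r/1=421/19531: DF=(1 − 421/19531·(0.995200))/(1+421/19531) = 9579/10000 ≈ 0.957900
step 3 [3y] bond c/1=9/400: DF=(3950031/4000000 − 9/400·(0.995200+0.957900))/(1+9/400) = 2307/2500 ≈ 0.922800
step 4 [4y] zero: DF = P = 9103/10000 ≈ 0.910300

1 1 622/625
2 2 9579/10000
3 3 2307/2500
4 4 9103/10000
DF(3y) = 2307/2500 ≈ 0.922800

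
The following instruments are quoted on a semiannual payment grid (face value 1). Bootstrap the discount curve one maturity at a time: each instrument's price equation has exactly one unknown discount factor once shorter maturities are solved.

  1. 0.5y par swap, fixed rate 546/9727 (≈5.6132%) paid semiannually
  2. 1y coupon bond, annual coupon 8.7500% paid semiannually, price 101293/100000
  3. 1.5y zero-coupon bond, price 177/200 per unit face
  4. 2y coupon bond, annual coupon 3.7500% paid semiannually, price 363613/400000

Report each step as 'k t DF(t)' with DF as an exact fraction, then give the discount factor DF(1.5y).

step 1 [0.5y] swap r/2=273/9727: DF=(1 − 273/9727·(0))/(1+273/9727) = 9727/10000 ≈ 0.972700
step 2 [1y] bond c/2=7/160: DF=(101293/100000 − 7/160·(0.972700))/(1+7/160) = 9297/10000 ≈ 0.929700
step 3 [1.5y] zero: DF = P = 177/200 ≈ 0.885000
step 4 [2y] bond c/2=3/160: DF=(363613/400000 − 3/160·(0.972700+0.929700+0.885000))/(1+3/160) = 841/1000 ≈ 0.841000

1 1/2 9727/10000
2 1 9297/10000
3 3/2 177/200
4 2 841/1000
DF(1.5y) = 177/200 ≈ 0.885000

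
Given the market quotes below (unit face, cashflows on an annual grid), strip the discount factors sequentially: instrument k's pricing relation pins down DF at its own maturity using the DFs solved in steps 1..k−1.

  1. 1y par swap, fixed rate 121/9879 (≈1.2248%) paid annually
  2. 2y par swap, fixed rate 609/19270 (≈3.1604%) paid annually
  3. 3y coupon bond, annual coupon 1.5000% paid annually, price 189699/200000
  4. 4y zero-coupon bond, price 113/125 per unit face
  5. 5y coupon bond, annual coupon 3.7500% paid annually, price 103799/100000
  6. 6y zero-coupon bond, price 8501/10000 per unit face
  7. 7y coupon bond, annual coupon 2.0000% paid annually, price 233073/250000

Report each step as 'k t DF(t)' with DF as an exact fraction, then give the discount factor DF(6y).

step 1 [1y] swap r/1=121/9879: DF=(1 − 121/9879·(0))/(1+121/9879) = 9879/10000 ≈ 0.987900
step 2 [2y] swap r/1=609/19270: DF=(1 − 609/19270·(0.987900))/(1+609/19270) = 9391/10000 ≈ 0.939100
step 3 [3y] bond c/1=3/200: DF=(189699/200000 − 3/200·(0.987900+0.939100))/(1+3/200) = 453/500 ≈ 0.906000
step 4 [4y] zero: DF = P = 113/125 ≈ 0.904000
step 5 [5y] bond c/1=3/80: DF=(103799/100000 − 3/80·(0.987900+0.939100+0.906000+0.904000))/(1+3/80) = 4327/5000 ≈ 0.865400
step 6 [6y] zero: DF = P = 8501/10000 ≈ 0.850100
step 7 [7y] bond c/1=1/50: DF=(233073/250000 − 1/50·(0.987900+0.939100+0.906000+0.904000+0.865400+0.850100))/(1+1/50) = 8071/10000 ≈ 0.807100

1 1 9879/10000
2 2 9391/10000
3 3 453/500
4 4 113/125
5 5 4327/5000
6 6 8501/10000
7 7 8071/10000
DF(6y) = 8501/10000 ≈ 0.850100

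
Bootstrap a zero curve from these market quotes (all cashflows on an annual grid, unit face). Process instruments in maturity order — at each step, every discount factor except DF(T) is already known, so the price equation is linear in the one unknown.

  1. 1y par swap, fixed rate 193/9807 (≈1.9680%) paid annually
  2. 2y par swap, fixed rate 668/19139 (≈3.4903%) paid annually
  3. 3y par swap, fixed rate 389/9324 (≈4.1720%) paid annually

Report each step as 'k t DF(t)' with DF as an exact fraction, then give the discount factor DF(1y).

step 1 [1y] swap r/1=193/9807: DF=(1 − 193/9807·(0))/(1+193/9807) = 9807/10000 ≈ 0.980700
step 2 [2y] swap r/1=668/19139: DF=(1 − 668/19139·(0.980700))/(1+668/19139) = 2333/2500 ≈ 0.933200
step 3 [3y] swap r/1=389/9324: DF=(1 − 389/9324·(0.980700+0.933200))/(1+389/9324) = 8833/10000 ≈ 0.883300

1 1 9807/10000
2 2 2333/2500
3 3 8833/10000
DF(1y) = 9807/10000 ≈ 0.980700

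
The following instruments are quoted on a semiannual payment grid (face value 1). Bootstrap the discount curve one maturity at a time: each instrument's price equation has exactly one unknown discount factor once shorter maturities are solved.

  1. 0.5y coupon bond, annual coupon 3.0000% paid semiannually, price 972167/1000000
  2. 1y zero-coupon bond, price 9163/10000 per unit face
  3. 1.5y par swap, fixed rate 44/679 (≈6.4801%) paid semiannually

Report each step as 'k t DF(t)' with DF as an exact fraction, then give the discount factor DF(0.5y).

1 1/2 4789/5000
2 1 9163/10000
3 3/2 4549/5000
DF(0.5y) = 4789/5000 ≈ 0.957800

step 1 [0.5y] bond c/2=3/200: DF=(972167/1000000 − 3/200·(0))/(1+3/200) = 4789/5000 ≈ 0.957800
step 2 [1y] zero: DF = P = 9163/10000 ≈ 0.916300
step 3 [1.5y] swap r/2=22/679: DF=(1 − 22/679·(0.957800+0.916300))/(1+22/679) = 4549/5000 ≈ 0.909800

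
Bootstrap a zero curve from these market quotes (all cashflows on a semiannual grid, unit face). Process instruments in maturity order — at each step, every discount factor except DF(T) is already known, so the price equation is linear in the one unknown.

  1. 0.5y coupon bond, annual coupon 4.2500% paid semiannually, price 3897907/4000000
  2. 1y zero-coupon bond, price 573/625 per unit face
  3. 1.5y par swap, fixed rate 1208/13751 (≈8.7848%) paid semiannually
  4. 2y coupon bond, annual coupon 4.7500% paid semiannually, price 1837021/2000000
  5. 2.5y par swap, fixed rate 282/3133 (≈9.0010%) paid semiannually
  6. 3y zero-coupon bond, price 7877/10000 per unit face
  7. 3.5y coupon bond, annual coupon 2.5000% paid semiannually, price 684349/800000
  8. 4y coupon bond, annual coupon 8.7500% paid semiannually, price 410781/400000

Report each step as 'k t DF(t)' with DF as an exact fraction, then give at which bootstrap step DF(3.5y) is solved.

step 1 [0.5y] bond c/2=17/800: DF=(3897907/4000000 − 17/800·(0))/(1+17/800) = 4771/5000 ≈ 0.954200
step 2 [1y] zero: DF = P = 573/625 ≈ 0.916800
step 3 [1.5y] swap r/2=604/13751: DF=(1 − 604/13751·(0.954200+0.916800))/(1+604/13751) = 1099/1250 ≈ 0.879200
step 4 [2y] bond c/2=19/800: DF=(1837021/2000000 − 19/800·(0.954200+0.916800+0.879200))/(1+19/800) = 4167/5000 ≈ 0.833400
step 5 [2.5y] swap r/2=141/3133: DF=(1 − 141/3133·(0.954200+0.916800+0.879200+0.833400))/(1+141/3133) = 4013/5000 ≈ 0.802600
step 6 [3y] zero: DF = P = 7877/10000 ≈ 0.787700
step 7 [3.5y] bond c/2=1/80: DF=(684349/800000 − 1/80·(0.954200+0.916800+0.879200+0.833400+0.802600+0.787700))/(1+1/80) = 781/1000 ≈ 0.781000
step 8 [4y] bond c/2=7/160: DF=(410781/400000 − 7/160·(0.954200+0.916800+0.879200+0.833400+0.802600+0.787700+0.781000))/(1+7/160) = 7343/10000 ≈ 0.734300

1 1/2 4771/5000
2 1 573/625
3 3/2 1099/1250
4 2 4167/5000
5 5/2 4013/5000
6 3 7877/10000
7 7/2 781/1000
8 4 7343/10000
DF(3.5y) is solved at step 7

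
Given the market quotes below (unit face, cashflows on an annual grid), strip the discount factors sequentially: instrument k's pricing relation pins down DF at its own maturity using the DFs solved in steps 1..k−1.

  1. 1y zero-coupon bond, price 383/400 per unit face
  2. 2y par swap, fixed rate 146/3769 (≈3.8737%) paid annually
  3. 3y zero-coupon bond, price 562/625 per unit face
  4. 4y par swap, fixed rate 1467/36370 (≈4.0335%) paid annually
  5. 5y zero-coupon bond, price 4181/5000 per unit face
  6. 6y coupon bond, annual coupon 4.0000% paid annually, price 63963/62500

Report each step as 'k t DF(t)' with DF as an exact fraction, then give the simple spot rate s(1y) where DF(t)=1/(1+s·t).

step 1 [1y] zero: DF = P = 383/400 ≈ 0.957500
step 2 [2y] swap r/1=146/3769: DF=(1 − 146/3769·(0.957500))/(1+146/3769) = 927/1000 ≈ 0.927000
step 3 [3y] zero: DF = P = 562/625 ≈ 0.899200
step 4 [4y] swap r/1=1467/36370: DF=(1 − 1467/36370·(0.957500+0.927000+0.899200))/(1+1467/36370) = 8533/10000 ≈ 0.853300
step 5 [5y] zero: DF = P = 4181/5000 ≈ 0.836200
step 6 [6y] bond c/1=1/25: DF=(63963/62500 − 1/25·(0.957500+0.927000+0.899200+0.853300+0.836200))/(1+1/25) = 203/250 ≈ 0.812000

1 1 383/400
2 2 927/1000
3 3 562/625
4 4 8533/10000
5 5 4181/5000
6 6 203/250
s(1y) = (1/(383/400) − 1)/(1) = 17/383 ≈ 4.4386%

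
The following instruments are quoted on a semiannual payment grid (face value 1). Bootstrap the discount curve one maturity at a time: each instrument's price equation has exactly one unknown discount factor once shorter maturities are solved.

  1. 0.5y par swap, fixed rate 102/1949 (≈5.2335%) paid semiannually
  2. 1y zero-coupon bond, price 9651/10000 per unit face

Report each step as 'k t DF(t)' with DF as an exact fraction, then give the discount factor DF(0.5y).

1 1/2 1949/2000
2 1 9651/10000
DF(0.5y) = 1949/2000 ≈ 0.974500

step 1 [0.5y] swap r/2=51/1949: DF=(1 − 51/1949·(0))/(1+51/1949) = 1949/2000 ≈ 0.974500
step 2 [1y] zero: DF = P = 9651/10000 ≈ 0.965100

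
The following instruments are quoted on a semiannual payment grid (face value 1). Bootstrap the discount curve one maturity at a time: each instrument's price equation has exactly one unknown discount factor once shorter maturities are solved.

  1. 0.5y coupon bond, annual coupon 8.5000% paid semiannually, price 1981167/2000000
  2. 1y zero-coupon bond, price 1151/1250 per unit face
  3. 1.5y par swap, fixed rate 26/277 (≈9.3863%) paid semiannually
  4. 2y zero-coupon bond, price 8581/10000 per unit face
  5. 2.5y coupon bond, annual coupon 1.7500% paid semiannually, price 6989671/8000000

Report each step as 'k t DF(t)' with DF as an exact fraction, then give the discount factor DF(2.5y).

1 1/2 4751/5000
2 1 1151/1250
3 3/2 8713/10000
4 2 8581/10000
5 5/2 8349/10000
DF(2.5y) = 8349/10000 ≈ 0.834900

step 1 [0.5y] bond c/2=17/400: DF=(1981167/2000000 − 17/400·(0))/(1+17/400) = 4751/5000 ≈ 0.950200
step 2 [1y] zero: DF = P = 1151/1250 ≈ 0.920800
step 3 [1.5y] swap r/2=13/277: DF=(1 − 13/277·(0.950200+0.920800))/(1+13/277) = 8713/10000 ≈ 0.871300
step 4 [2y] zero: DF = P = 8581/10000 ≈ 0.858100
step 5 [2.5y] bond c/2=7/800: DF=(6989671/8000000 − 7/800·(0.950200+0.920800+0.871300+0.858100))/(1+7/800) = 8349/10000 ≈ 0.834900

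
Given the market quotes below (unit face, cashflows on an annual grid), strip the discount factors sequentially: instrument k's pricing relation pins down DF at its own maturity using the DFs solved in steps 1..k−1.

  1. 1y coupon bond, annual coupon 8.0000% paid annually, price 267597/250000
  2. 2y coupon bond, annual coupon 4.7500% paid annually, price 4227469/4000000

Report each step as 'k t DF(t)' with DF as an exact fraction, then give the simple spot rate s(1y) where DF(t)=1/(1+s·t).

step 1 [1y] bond c/1=2/25: DF=(267597/250000 − 2/25·(0))/(1+2/25) = 9911/10000 ≈ 0.991100
step 2 [2y] bond c/1=19/400: DF=(4227469/4000000 − 19/400·(0.991100))/(1+19/400) = 241/250 ≈ 0.964000

1 1 9911/10000
2 2 241/250
s(1y) = (1/(9911/10000) − 1)/(1) = 89/9911 ≈ 0.8980%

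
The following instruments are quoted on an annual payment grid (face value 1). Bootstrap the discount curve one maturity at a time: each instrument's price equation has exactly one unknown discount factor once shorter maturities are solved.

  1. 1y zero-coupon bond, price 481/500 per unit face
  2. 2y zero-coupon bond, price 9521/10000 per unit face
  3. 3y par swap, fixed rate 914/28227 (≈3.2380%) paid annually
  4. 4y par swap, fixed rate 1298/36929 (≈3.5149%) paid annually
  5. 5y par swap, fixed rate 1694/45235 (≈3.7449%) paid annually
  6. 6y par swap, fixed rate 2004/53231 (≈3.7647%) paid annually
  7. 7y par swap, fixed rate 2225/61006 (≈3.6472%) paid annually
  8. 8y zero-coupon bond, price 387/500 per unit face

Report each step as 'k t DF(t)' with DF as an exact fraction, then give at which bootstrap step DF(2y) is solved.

step 1 [1y] zero: DF = P = 481/500 ≈ 0.962000
step 2 [2y] zero: DF = P = 9521/10000 ≈ 0.952100
step 3 [3y] swap r/1=914/28227: DF=(1 − 914/28227·(0.962000+0.952100))/(1+914/28227) = 4543/5000 ≈ 0.908600
step 4 [4y] swap r/1=1298/36929: DF=(1 − 1298/36929·(0.962000+0.952100+0.908600))/(1+1298/36929) = 4351/5000 ≈ 0.870200
step 5 [5y] swap r/1=1694/45235: DF=(1 − 1694/45235·(0.962000+0.952100+0.908600+0.870200))/(1+1694/45235) = 4153/5000 ≈ 0.830600
step 6 [6y] swap r/1=2004/53231: DF=(1 − 2004/53231·(0.962000+0.952100+0.908600+0.870200+0.830600))/(1+2004/53231) = 1999/2500 ≈ 0.799600
step 7 [7y] swap r/1=2225/61006: DF=(1 − 2225/61006·(0.962000+0.952100+0.908600+0.870200+0.830600+0.799600))/(1+2225/61006) = 311/400 ≈ 0.777500
step 8 [8y] zero: DF = P = 387/500 ≈ 0.774000

1 1 481/500
2 2 9521/10000
3 3 4543/5000
4 4 4351/5000
5 5 4153/5000
6 6 1999/2500
7 7 311/400
8 8 387/500
DF(2y) is solved at step 2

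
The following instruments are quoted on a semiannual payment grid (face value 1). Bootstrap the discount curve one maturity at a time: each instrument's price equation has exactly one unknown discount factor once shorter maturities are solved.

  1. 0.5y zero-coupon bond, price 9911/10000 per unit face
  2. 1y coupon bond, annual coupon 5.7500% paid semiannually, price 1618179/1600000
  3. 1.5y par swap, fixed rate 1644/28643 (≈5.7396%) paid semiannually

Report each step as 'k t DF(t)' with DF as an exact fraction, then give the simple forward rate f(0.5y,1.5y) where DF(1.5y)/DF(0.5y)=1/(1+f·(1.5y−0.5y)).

1 1/2 9911/10000
2 1 4777/5000
3 3/2 4589/5000
f(0.5y,1.5y) = ((9911/10000)/(4589/5000) − 1)/(1) = 733/9178 ≈ 7.9865%

step 1 [0.5y] zero: DF = P = 9911/10000 ≈ 0.991100
step 2 [1y] bond c/2=23/800: DF=(1618179/1600000 − 23/800·(0.991100))/(1+23/800) = 4777/5000 ≈ 0.955400
step 3 [1.5y] swap r/2=822/28643: DF=(1 − 822/28643·(0.991100+0.955400))/(1+822/28643) = 4589/5000 ≈ 0.917800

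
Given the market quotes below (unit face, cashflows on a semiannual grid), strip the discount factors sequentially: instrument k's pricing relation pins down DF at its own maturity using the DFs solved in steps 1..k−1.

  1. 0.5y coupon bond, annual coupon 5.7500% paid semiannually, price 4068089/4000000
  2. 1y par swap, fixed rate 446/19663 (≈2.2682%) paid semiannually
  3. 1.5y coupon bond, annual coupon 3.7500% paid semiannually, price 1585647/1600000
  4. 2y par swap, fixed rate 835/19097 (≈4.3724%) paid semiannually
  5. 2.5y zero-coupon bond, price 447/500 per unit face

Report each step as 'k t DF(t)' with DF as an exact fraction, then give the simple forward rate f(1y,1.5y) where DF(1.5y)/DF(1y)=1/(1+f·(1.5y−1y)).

step 1 [0.5y] bond c/2=23/800: DF=(4068089/4000000 − 23/800·(0))/(1+23/800) = 4943/5000 ≈ 0.988600
step 2 [1y] swap r/2=223/19663: DF=(1 − 223/19663·(0.988600))/(1+223/19663) = 9777/10000 ≈ 0.977700
step 3 [1.5y] bond c/2=3/160: DF=(1585647/1600000 − 3/160·(0.988600+0.977700))/(1+3/160) = 4683/5000 ≈ 0.936600
step 4 [2y] swap r/2=835/38194: DF=(1 − 835/38194·(0.988600+0.977700+0.936600))/(1+835/38194) = 1833/2000 ≈ 0.916500
step 5 [2.5y] zero: DF = P = 447/500 ≈ 0.894000

1 1/2 4943/5000
2 1 9777/10000
3 3/2 4683/5000
4 2 1833/2000
5 5/2 447/500
f(1y,1.5y) = ((9777/10000)/(4683/5000) − 1)/(1/2) = 137/1561 ≈ 8.7764%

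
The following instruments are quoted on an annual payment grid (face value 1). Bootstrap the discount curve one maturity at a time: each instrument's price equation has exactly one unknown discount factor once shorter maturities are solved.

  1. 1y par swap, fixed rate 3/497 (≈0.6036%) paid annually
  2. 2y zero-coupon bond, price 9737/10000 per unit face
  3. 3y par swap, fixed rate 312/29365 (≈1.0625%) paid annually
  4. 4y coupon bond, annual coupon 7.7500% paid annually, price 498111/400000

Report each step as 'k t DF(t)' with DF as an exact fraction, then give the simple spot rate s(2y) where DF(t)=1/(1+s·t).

step 1 [1y] swap r/1=3/497: DF=(1 − 3/497·(0))/(1+3/497) = 497/500 ≈ 0.994000
step 2 [2y] zero: DF = P = 9737/10000 ≈ 0.973700
step 3 [3y] swap r/1=312/29365: DF=(1 − 312/29365·(0.994000+0.973700))/(1+312/29365) = 1211/1250 ≈ 0.968800
step 4 [4y] bond c/1=31/400: DF=(498111/400000 − 31/400·(0.994000+0.973700+0.968800))/(1+31/400) = 1889/2000 ≈ 0.944500

1 1 497/500
2 2 9737/10000
3 3 1211/1250
4 4 1889/2000
s(2y) = (1/(9737/10000) − 1)/(2) = 263/19474 ≈ 1.3505%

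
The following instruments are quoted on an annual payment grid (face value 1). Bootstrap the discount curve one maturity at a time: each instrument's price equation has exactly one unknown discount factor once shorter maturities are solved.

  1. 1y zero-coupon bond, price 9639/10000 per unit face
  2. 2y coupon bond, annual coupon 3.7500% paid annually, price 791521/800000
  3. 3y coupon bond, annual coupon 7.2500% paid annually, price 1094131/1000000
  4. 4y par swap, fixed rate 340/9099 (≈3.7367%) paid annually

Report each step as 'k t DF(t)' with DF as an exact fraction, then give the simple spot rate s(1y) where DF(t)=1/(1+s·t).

1 1 9639/10000
2 2 2297/2500
3 3 8929/10000
4 4 108/125
s(1y) = (1/(9639/10000) − 1)/(1) = 361/9639 ≈ 3.7452%

step 1 [1y] zero: DF = P = 9639/10000 ≈ 0.963900
step 2 [2y] bond c/1=3/80: DF=(791521/800000 − 3/80·(0.963900))/(1+3/80) = 2297/2500 ≈ 0.918800
step 3 [3y] bond c/1=29/400: DF=(1094131/1000000 − 29/400·(0.963900+0.918800))/(1+29/400) = 8929/10000 ≈ 0.892900
step 4 [4y] swap r/1=340/9099: DF=(1 − 340/9099·(0.963900+0.918800+0.892900))/(1+340/9099) = 108/125 ≈ 0.864000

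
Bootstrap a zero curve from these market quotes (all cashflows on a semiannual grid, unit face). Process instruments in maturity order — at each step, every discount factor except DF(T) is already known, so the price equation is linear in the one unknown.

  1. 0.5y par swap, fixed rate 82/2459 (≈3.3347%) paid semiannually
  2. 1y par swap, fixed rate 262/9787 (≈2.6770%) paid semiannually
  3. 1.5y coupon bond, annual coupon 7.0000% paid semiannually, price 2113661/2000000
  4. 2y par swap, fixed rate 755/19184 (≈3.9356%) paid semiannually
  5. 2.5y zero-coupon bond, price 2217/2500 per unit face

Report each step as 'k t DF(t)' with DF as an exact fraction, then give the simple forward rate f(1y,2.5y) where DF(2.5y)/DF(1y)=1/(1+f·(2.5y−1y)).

1 1/2 2459/2500
2 1 4869/5000
3 3/2 9549/10000
4 2 1849/2000
5 5/2 2217/2500
f(1y,2.5y) = ((4869/5000)/(2217/2500) − 1)/(3/2) = 145/2217 ≈ 6.5404%

step 1 [0.5y] swap r/2=41/2459: DF=(1 − 41/2459·(0))/(1+41/2459) = 2459/2500 ≈ 0.983600
step 2 [1y] swap r/2=131/9787: DF=(1 − 131/9787·(0.983600))/(1+131/9787) = 4869/5000 ≈ 0.973800
step 3 [1.5y] bond c/2=7/200: DF=(2113661/2000000 − 7/200·(0.983600+0.973800))/(1+7/200) = 9549/10000 ≈ 0.954900
step 4 [2y] swap r/2=755/38368: DF=(1 − 755/38368·(0.983600+0.973800+0.954900))/(1+755/38368) = 1849/2000 ≈ 0.924500
step 5 [2.5y] zero: DF = P = 2217/2500 ≈ 0.886800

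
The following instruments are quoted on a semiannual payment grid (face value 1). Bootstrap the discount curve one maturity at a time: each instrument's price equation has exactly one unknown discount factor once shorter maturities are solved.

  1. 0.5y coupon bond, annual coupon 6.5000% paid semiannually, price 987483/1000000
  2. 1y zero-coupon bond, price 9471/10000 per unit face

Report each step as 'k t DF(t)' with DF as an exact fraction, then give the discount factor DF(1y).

1 1/2 2391/2500
2 1 9471/10000
DF(1y) = 9471/10000 ≈ 0.947100

step 1 [0.5y] bond c/2=13/400: DF=(987483/1000000 − 13/400·(0))/(1+13/400) = 2391/2500 ≈ 0.956400
step 2 [1y] zero: DF = P = 9471/10000 ≈ 0.947100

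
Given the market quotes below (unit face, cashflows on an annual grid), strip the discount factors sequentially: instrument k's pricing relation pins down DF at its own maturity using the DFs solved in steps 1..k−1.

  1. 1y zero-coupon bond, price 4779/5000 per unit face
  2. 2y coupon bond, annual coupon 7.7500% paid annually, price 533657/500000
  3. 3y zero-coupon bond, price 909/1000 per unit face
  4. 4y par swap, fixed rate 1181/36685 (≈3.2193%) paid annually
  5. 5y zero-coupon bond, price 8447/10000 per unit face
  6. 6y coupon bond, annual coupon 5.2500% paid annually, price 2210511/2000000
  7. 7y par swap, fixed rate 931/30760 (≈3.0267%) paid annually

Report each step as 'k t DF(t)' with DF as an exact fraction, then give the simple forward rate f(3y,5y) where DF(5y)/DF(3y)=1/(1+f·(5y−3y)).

1 1 4779/5000
2 2 4609/5000
3 3 909/1000
4 4 8819/10000
5 5 8447/10000
6 6 33/40
7 7 4069/5000
f(3y,5y) = ((909/1000)/(8447/10000) − 1)/(2) = 643/16894 ≈ 3.8061%

step 1 [1y] zero: DF = P = 4779/5000 ≈ 0.955800
step 2 [2y] bond c/1=31/400: DF=(533657/500000 − 31/400·(0.955800))/(1+31/400) = 4609/5000 ≈ 0.921800
step 3 [3y] zero: DF = P = 909/1000 ≈ 0.909000
step 4 [4y] swap r/1=1181/36685: DF=(1 − 1181/36685·(0.955800+0.921800+0.909000))/(1+1181/36685) = 8819/10000 ≈ 0.881900
step 5 [5y] zero: DF = P = 8447/10000 ≈ 0.844700
step 6 [6y] bond c/1=21/400: DF=(2210511/2000000 − 21/400·(0.955800+0.921800+0.909000+0.881900+0.844700))/(1+21/400) = 33/40 ≈ 0.825000
step 7 [7y] swap r/1=931/30760: DF=(1 − 931/30760·(0.955800+0.921800+0.909000+0.881900+0.844700+0.825000))/(1+931/30760) = 4069/5000 ≈ 0.813800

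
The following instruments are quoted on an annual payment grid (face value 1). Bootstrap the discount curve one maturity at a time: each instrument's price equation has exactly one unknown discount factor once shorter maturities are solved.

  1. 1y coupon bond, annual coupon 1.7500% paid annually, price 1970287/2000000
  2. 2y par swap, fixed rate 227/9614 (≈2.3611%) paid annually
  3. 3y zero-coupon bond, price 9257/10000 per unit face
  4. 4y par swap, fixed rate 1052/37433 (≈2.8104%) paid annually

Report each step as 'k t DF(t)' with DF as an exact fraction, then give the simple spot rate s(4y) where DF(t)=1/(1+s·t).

1 1 4841/5000
2 2 4773/5000
3 3 9257/10000
4 4 2237/2500
s(4y) = (1/(2237/2500) − 1)/(4) = 263/8948 ≈ 2.9392%

step 1 [1y] bond c/1=7/400: DF=(1970287/2000000 − 7/400·(0))/(1+7/400) = 4841/5000 ≈ 0.968200
step 2 [2y] swap r/1=227/9614: DF=(1 − 227/9614·(0.968200))/(1+227/9614) = 4773/5000 ≈ 0.954600
step 3 [3y] zero: DF = P = 9257/10000 ≈ 0.925700
step 4 [4y] swap r/1=1052/37433: DF=(1 − 1052/37433·(0.968200+0.954600+0.925700))/(1+1052/37433) = 2237/2500 ≈ 0.894800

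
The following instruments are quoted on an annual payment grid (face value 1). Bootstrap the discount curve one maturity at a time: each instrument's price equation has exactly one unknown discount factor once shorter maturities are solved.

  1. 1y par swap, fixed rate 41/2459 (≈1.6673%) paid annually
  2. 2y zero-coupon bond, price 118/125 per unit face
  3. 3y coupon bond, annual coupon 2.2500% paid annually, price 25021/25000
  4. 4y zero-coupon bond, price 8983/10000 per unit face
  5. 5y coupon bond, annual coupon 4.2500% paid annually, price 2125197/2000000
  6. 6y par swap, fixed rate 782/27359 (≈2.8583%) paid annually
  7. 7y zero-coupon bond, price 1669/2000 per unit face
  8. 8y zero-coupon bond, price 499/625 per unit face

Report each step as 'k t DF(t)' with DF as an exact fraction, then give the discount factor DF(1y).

1 1 2459/2500
2 2 118/125
3 3 2341/2500
4 4 8983/10000
5 5 8659/10000
6 6 2109/2500
7 7 1669/2000
8 8 499/625
DF(1y) = 2459/2500 ≈ 0.983600

step 1 [1y] swap r/1=41/2459: DF=(1 − 41/2459·(0))/(1+41/2459) = 2459/2500 ≈ 0.983600
step 2 [2y] zero: DF = P = 118/125 ≈ 0.944000
step 3 [3y] bond c/1=9/400: DF=(25021/25000 − 9/400·(0.983600+0.944000))/(1+9/400) = 2341/2500 ≈ 0.936400
step 4 [4y] zero: DF = P = 8983/10000 ≈ 0.898300
step 5 [5y] bond c/1=17/400: DF=(2125197/2000000 − 17/400·(0.983600+0.944000+0.936400+0.898300))/(1+17/400) = 8659/10000 ≈ 0.865900
step 6 [6y] swap r/1=782/27359: DF=(1 − 782/27359·(0.983600+0.944000+0.936400+0.898300+0.865900))/(1+782/27359) = 2109/2500 ≈ 0.843600
step 7 [7y] zero: DF = P = 1669/2000 ≈ 0.834500
step 8 [8y] zero: DF = P = 499/625 ≈ 0.798400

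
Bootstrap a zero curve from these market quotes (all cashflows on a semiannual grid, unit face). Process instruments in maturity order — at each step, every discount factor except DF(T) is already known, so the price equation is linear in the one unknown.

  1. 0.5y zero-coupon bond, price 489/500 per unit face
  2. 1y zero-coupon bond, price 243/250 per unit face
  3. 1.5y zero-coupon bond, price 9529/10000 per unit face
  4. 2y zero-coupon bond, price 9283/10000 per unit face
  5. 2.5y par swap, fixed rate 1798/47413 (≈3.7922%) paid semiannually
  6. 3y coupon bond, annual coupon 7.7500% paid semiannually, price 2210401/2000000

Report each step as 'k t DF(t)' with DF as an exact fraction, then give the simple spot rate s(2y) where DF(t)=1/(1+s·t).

step 1 [0.5y] zero: DF = P = 489/500 ≈ 0.978000
step 2 [1y] zero: DF = P = 243/250 ≈ 0.972000
step 3 [1.5y] zero: DF = P = 9529/10000 ≈ 0.952900
step 4 [2y] zero: DF = P = 9283/10000 ≈ 0.928300
step 5 [2.5y] swap r/2=899/47413: DF=(1 − 899/47413·(0.978000+0.972000+0.952900+0.928300))/(1+899/47413) = 9101/10000 ≈ 0.910100
step 6 [3y] bond c/2=31/800: DF=(2210401/2000000 − 31/800·(0.978000+0.972000+0.952900+0.928300+0.910100))/(1+31/800) = 8871/10000 ≈ 0.887100

1 1/2 489/500
2 1 243/250
3 3/2 9529/10000
4 2 9283/10000
5 5/2 9101/10000
6 3 8871/10000
s(2y) = (1/(9283/10000) − 1)/(2) = 717/18566 ≈ 3.8619%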